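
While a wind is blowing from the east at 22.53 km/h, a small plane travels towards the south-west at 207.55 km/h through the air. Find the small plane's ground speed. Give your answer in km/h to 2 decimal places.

Taking east as x and north as y: velocity relative to the air = (-146.760, -146.760) km/h; the air relative to ground = (-22.530, 0.000) km/h.
Velocity relative to ground = (-146.760, -146.760) + (-22.530, 0.000) = (-169.290, -146.760) km/h.
Speed = |(-169.290, -146.760)| = 224.048 km/h.

224.05 km/h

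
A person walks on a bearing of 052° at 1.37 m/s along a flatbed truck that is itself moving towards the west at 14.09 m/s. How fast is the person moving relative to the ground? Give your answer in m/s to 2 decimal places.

13.04 m/s

Taking east as x and north as y: flatbed truck velocity = (-14.090, 0.000) m/s; person velocity relative to flatbed truck = (1.080, 0.843) m/s.
Velocity relative to ground = (-14.090, 0.000) + (1.080, 0.843) = (-13.010, 0.843) m/s.
Speed = |(-13.010, 0.843)| = 13.038 m/s.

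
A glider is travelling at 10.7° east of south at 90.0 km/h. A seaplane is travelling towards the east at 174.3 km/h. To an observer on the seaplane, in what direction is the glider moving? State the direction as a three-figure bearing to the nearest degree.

Taking east as x and north as y: glider velocity = (16.710, -88.435) km/h; seaplane velocity = (174.300, 0.000) km/h.
Velocity of glider relative to seaplane = (16.710, -88.435) − (174.300, 0.000) = (-157.590, -88.435) km/h.
Bearing = atan2(-157.59, -88.44) = 240.70° clockwise from north.

241°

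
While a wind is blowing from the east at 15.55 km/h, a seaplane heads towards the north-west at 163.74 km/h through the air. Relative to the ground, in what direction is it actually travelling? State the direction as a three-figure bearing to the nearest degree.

Taking east as x and north as y: velocity relative to the air = (-115.782, 115.782) km/h; the air relative to ground = (-15.550, 0.000) km/h.
Velocity relative to ground = (-115.782, 115.782) + (-15.550, 0.000) = (-131.332, 115.782) km/h.
Bearing = atan2(-131.33, 115.78) = 311.40° clockwise from north.

311°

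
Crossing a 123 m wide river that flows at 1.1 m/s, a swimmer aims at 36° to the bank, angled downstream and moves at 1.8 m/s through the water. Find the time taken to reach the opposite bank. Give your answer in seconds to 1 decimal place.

116.3 s

The component of the swimmer's velocity perpendicular to the bank is 1.8 × sin 36° = 1.058 m/s.
The flow acts along the bank and has no component across it.
Time = 123 / 1.058 = 116.256 s.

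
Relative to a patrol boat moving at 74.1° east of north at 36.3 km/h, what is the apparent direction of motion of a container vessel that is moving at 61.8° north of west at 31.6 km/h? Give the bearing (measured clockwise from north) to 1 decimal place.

289.8°

Taking east as x and north as y: container vessel velocity = (-14.933, 27.849) km/h; patrol boat velocity = (34.911, 9.945) km/h.
Velocity of container vessel relative to patrol boat = (-14.933, 27.849) − (34.911, 9.945) = (-49.844, 17.904) km/h.
Bearing = atan2(-49.84, 17.90) = 289.76° clockwise from north.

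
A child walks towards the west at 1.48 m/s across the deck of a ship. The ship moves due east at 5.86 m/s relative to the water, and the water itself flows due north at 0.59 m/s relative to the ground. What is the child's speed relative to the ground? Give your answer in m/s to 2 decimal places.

4.42 m/s

In east/north components (m/s): child relative to ship = (-1.480, 0.000); ship relative to water = (5.860, 0.000); water relative to ground = (0.000, 0.590).
Sum = (4.380, 0.590) m/s.
Speed = |(4.380, 0.590)| = 4.420 m/s.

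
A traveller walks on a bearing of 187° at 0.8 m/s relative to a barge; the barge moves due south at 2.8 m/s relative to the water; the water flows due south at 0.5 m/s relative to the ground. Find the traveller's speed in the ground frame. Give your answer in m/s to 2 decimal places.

In east/north components (m/s): traveller relative to barge = (-0.097, -0.794); barge relative to water = (0.000, -2.800); water relative to ground = (0.000, -0.500).
Sum = (-0.097, -4.094) m/s.
Speed = |(-0.097, -4.094)| = 4.095 m/s.

4.10 m/s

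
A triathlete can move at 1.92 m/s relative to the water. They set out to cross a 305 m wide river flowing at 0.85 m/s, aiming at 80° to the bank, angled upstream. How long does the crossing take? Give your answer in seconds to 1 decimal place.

161.3 s

The component of the triathlete's velocity perpendicular to the bank is 1.92 × sin 80° = 1.891 m/s.
The flow acts along the bank and has no component across it.
Time = 305 / 1.891 = 161.305 s.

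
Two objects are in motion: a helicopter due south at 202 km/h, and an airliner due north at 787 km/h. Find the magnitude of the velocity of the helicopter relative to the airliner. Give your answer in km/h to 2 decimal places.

Taking east as x and north as y: helicopter velocity = (0.000, -202.000) km/h; airliner velocity = (0.000, 787.000) km/h.
Velocity of helicopter relative to airliner = (0.000, -202.000) − (0.000, 787.000) = (0.000, -989.000) km/h.
Magnitude = |(0.000, -989.000)| = 989.000 km/h.

989.00 km/h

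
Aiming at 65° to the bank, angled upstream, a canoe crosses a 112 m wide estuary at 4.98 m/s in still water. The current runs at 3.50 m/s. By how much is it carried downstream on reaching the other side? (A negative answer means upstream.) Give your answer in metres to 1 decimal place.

34.6 m

Perpendicular speed = 4.513 m/s; crossing time = 112 / 4.513 = 24.815 s.
Net downstream speed = 1.395 m/s.
Drift = 1.395 × 24.815 = 34.626 m (downstream).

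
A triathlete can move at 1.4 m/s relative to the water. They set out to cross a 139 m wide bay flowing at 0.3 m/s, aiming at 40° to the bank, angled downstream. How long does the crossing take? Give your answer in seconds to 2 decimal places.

The component of the triathlete's velocity perpendicular to the bank is 1.4 × sin 40° = 0.900 m/s.
Only the cross-stream component determines the crossing time; the current contributes nothing perpendicular to the bank.
Time = 139 / 0.900 = 154.461 s.

154.46 s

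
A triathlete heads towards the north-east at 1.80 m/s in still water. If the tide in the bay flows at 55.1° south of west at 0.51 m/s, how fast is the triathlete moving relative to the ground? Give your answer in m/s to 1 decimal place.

1.3 m/s

Taking east as x and north as y: velocity relative to the water = (1.273, 1.273) m/s; the water relative to ground = (-0.292, -0.418) m/s.
Velocity relative to ground = (1.273, 1.273) + (-0.292, -0.418) = (0.981, 0.855) m/s.
Speed = |(0.981, 0.855)| = 1.301 m/s.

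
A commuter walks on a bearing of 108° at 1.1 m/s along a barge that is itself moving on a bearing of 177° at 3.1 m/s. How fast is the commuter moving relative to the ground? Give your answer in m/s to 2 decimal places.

3.64 m/s

Taking east as x and north as y: barge velocity = (0.162, -3.096) m/s; commuter velocity relative to barge = (1.046, -0.340) m/s.
Velocity relative to ground = (0.162, -3.096) + (1.046, -0.340) = (1.208, -3.436) m/s.
Speed = |(1.208, -3.436)| = 3.642 m/s.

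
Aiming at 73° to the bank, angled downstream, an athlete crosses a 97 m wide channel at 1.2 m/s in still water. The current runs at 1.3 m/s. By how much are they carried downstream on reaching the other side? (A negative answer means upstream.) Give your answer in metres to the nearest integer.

Perpendicular speed = 1.148 m/s; crossing time = 97 / 1.148 = 84.527 s.
Net downstream speed = 1.651 m/s.
Drift = 1.651 × 84.527 = 139.541 m (downstream).

140 m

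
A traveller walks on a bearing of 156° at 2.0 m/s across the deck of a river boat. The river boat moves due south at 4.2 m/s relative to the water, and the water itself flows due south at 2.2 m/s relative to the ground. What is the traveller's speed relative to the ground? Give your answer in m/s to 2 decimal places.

8.27 m/s

In east/north components (m/s): traveller relative to river boat = (0.813, -1.827); river boat relative to water = (0.000, -4.200); water relative to ground = (0.000, -2.200).
Sum = (0.813, -8.227) m/s.
Speed = |(0.813, -8.227)| = 8.267 m/s.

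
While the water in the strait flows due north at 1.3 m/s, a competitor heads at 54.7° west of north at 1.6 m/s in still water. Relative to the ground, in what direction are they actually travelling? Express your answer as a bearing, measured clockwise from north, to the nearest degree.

Taking east as x and north as y: velocity relative to the water = (-1.306, 0.925) m/s; the water relative to ground = (0.000, 1.300) m/s.
Velocity relative to ground = (-1.306, 0.925) + (0.000, 1.300) = (-1.306, 2.225) m/s.
Bearing = atan2(-1.31, 2.22) = 329.59° clockwise from north.

330°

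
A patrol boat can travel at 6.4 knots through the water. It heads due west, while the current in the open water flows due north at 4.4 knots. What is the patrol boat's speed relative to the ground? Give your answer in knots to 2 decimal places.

7.77 knots

Taking east as x and north as y: velocity relative to the water = (-6.400, 0.000) knots; the water relative to ground = (0.000, 4.400) knots.
Velocity relative to ground = (-6.400, 0.000) + (0.000, 4.400) = (-6.400, 4.400) knots.
Speed = |(-6.400, 4.400)| = 7.767 knots.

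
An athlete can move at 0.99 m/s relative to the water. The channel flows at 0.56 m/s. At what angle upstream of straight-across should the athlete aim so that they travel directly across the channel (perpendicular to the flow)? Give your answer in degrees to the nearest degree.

To cancel the current, the upstream component of the athlete's velocity must equal the flow: 0.99 sin θ = 0.56.
sin θ = 0.56 / 0.99 = 0.5657.
θ = arcsin(0.5657) = 34.448°.

34°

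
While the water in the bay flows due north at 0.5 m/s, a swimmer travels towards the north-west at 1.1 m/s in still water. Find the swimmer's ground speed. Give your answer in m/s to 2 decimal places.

Taking east as x and north as y: velocity relative to the water = (-0.778, 0.778) m/s; the water relative to ground = (0.000, 0.500) m/s.
Velocity relative to ground = (-0.778, 0.778) + (0.000, 0.500) = (-0.778, 1.278) m/s.
Speed = |(-0.778, 1.278)| = 1.496 m/s.

1.50 m/s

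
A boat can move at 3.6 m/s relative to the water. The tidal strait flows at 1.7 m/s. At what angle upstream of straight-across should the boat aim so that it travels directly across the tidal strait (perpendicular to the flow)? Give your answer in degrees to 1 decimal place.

To cancel the current, the upstream component of the boat's velocity must equal the flow: 3.6 sin θ = 1.7.
sin θ = 1.7 / 3.6 = 0.4722.
θ = arcsin(0.4722) = 28.179°.

28.2°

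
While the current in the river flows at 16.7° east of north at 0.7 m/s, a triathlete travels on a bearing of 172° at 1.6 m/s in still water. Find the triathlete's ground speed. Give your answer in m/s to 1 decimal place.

1.0 m/s

Taking east as x and north as y: velocity relative to the water = (0.223, -1.584) m/s; the water relative to ground = (0.201, 0.670) m/s.
Velocity relative to ground = (0.223, -1.584) + (0.201, 0.670) = (0.424, -0.914) m/s.
Speed = |(0.424, -0.914)| = 1.007 m/s.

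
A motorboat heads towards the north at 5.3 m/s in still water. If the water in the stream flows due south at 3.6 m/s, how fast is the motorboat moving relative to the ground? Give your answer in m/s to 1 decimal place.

Taking east as x and north as y: velocity relative to the water = (0.000, 5.300) m/s; the water relative to ground = (0.000, -3.600) m/s.
Velocity relative to ground = (0.000, 5.300) + (0.000, -3.600) = (0.000, 1.700) m/s.
Speed = |(0.000, 1.700)| = 1.700 m/s.

1.7 m/s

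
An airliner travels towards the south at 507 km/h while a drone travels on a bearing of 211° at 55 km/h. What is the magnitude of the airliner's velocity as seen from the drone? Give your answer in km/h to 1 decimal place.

460.7 km/h

Taking east as x and north as y: airliner velocity = (0.000, -507.000) km/h; drone velocity = (-28.327, -47.144) km/h.
Velocity of airliner relative to drone = (0.000, -507.000) − (-28.327, -47.144) = (28.327, -459.856) km/h.
Magnitude = |(28.327, -459.856)| = 460.727 km/h.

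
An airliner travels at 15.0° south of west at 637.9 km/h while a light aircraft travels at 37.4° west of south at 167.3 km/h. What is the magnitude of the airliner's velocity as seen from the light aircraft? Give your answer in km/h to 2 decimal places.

Taking east as x and north as y: airliner velocity = (-616.164, -165.101) km/h; light aircraft velocity = (-101.614, -132.906) km/h.
Velocity of airliner relative to light aircraft = (-616.164, -165.101) − (-101.614, -132.906) = (-514.550, -32.195) km/h.
Magnitude = |(-514.550, -32.195)| = 515.556 km/h.

515.56 km/h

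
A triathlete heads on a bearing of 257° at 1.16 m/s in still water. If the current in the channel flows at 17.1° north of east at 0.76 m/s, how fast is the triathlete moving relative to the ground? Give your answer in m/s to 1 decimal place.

0.4 m/s

Taking east as x and north as y: velocity relative to the water = (-1.130, -0.261) m/s; the water relative to ground = (0.726, 0.223) m/s.
Velocity relative to ground = (-1.130, -0.261) + (0.726, 0.223) = (-0.404, -0.037) m/s.
Speed = |(-0.404, -0.037)| = 0.406 m/s.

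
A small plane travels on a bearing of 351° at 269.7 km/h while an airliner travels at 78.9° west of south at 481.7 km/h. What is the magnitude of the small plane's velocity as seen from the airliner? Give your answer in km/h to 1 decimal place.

Taking east as x and north as y: small plane velocity = (-42.190, 266.380) km/h; airliner velocity = (-472.689, -92.738) km/h.
Velocity of small plane relative to airliner = (-42.190, 266.380) − (-472.689, -92.738) = (430.498, 359.117) km/h.
Magnitude = |(430.498, 359.117)| = 560.619 km/h.

560.6 km/h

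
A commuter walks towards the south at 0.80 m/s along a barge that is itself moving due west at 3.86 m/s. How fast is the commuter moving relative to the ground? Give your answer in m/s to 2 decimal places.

Taking east as x and north as y: barge velocity = (-3.860, 0.000) m/s; commuter velocity relative to barge = (0.000, -0.800) m/s.
Velocity relative to ground = (-3.860, 0.000) + (0.000, -0.800) = (-3.860, -0.800) m/s.
Speed = |(-3.860, -0.800)| = 3.942 m/s.

3.94 m/s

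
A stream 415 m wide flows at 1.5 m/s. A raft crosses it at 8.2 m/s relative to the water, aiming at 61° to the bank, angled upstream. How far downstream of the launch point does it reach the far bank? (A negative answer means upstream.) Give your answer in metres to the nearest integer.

-143 m

Perpendicular speed = 7.172 m/s; crossing time = 415 / 7.172 = 57.865 s.
Net downstream speed = -2.475 m/s.
Drift = -2.475 × 57.865 = -143.241 m (upstream).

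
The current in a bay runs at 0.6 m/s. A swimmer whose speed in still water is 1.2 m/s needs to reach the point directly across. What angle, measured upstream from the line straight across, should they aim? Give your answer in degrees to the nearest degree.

To cancel the current, the upstream component of the swimmer's velocity must equal the flow: 1.2 sin θ = 0.6.
sin θ = 0.6 / 1.2 = 0.5000.
θ = arcsin(0.5000) = 30.000°.

30°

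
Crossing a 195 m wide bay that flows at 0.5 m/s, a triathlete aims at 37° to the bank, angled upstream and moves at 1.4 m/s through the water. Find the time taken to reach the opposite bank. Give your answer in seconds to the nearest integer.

The component of the triathlete's velocity perpendicular to the bank is 1.4 × sin 37° = 0.843 m/s.
Only the cross-stream component determines the crossing time; the current contributes nothing perpendicular to the bank.
Time = 195 / 0.843 = 231.443 s.

231 s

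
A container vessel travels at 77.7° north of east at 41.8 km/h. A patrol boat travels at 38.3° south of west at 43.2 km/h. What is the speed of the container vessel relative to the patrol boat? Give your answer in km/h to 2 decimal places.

80.03 km/h

Taking east as x and north as y: container vessel velocity = (8.905, 40.841) km/h; patrol boat velocity = (-33.902, -26.774) km/h.
Velocity of container vessel relative to patrol boat = (8.905, 40.841) − (-33.902, -26.774) = (42.807, 67.615) km/h.
Magnitude = |(42.807, 67.615)| = 80.026 km/h.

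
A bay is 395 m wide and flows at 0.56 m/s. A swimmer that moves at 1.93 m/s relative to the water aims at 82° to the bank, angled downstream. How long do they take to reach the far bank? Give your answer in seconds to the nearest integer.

The component of the swimmer's velocity perpendicular to the bank is 1.93 × sin 82° = 1.911 m/s.
The flow acts along the bank and has no component across it.
Time = 395 / 1.911 = 206.675 s.

207 s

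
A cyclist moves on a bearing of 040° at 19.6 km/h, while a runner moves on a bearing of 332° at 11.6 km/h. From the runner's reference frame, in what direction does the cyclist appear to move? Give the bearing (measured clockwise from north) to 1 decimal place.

075.2°

Taking east as x and north as y: cyclist velocity = (12.599, 15.014) km/h; runner velocity = (-5.446, 10.242) km/h.
Velocity of cyclist relative to runner = (12.599, 15.014) − (-5.446, 10.242) = (18.045, 4.772) km/h.
Bearing = atan2(18.04, 4.77) = 75.19° clockwise from north.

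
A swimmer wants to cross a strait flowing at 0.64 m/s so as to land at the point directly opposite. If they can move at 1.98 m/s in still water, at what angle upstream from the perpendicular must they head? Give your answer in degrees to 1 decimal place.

18.9°

To cancel the current, the upstream component of the swimmer's velocity must equal the flow: 1.98 sin θ = 0.64.
sin θ = 0.64 / 1.98 = 0.3232.
θ = arcsin(0.3232) = 18.859°.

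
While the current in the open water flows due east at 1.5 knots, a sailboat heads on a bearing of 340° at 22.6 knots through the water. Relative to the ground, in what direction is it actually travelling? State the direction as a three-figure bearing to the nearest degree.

Taking east as x and north as y: velocity relative to the water = (-7.730, 21.237) knots; the water relative to ground = (1.500, 0.000) knots.
Velocity relative to ground = (-7.730, 21.237) + (1.500, 0.000) = (-6.230, 21.237) knots.
Bearing = atan2(-6.23, 21.24) = 343.65° clockwise from north.

344°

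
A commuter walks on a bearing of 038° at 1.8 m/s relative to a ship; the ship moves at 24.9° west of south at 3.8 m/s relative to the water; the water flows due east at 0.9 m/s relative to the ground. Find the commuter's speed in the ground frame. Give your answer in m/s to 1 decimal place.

2.1 m/s

In east/north components (m/s): commuter relative to ship = (1.108, 1.418); ship relative to water = (-1.600, -3.447); water relative to ground = (0.900, 0.000).
Sum = (0.408, -2.028) m/s.
Speed = |(0.408, -2.028)| = 2.069 m/s.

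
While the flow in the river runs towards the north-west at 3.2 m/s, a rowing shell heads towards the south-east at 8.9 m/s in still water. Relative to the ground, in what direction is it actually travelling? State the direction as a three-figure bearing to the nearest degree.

Taking east as x and north as y: velocity relative to the water = (6.293, -6.293) m/s; the water relative to ground = (-2.263, 2.263) m/s.
Velocity relative to ground = (6.293, -6.293) + (-2.263, 2.263) = (4.031, -4.031) m/s.
Bearing = atan2(4.03, -4.03) = 135.00° clockwise from north.

135°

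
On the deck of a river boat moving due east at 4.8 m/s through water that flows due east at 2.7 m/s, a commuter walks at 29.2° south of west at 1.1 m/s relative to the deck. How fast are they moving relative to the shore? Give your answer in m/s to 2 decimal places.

In east/north components (m/s): commuter relative to river boat = (-0.960, -0.537); river boat relative to water = (4.800, 0.000); water relative to ground = (2.700, 0.000).
Sum = (6.540, -0.537) m/s.
Speed = |(6.540, -0.537)| = 6.562 m/s.

6.56 m/s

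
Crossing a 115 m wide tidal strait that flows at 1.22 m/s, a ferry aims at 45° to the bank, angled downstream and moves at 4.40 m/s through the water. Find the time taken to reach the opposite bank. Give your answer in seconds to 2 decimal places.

36.96 s

The component of the ferry's velocity perpendicular to the bank is 4.40 × sin 45° = 3.111 m/s.
The flow acts along the bank and has no component across it.
Time = 115 / 3.111 = 36.962 s.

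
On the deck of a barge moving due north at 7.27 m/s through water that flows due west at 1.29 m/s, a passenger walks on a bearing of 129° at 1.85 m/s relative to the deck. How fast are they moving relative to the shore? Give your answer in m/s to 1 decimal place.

In east/north components (m/s): passenger relative to barge = (1.438, -1.164); barge relative to water = (0.000, 7.270); water relative to ground = (-1.290, 0.000).
Sum = (0.148, 6.106) m/s.
Speed = |(0.148, 6.106)| = 6.108 m/s.

6.1 m/s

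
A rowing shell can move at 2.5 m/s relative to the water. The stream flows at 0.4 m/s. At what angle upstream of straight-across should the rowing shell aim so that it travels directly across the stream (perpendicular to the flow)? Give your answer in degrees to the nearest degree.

9°

To cancel the current, the upstream component of the rowing shell's velocity must equal the flow: 2.5 sin θ = 0.4.
sin θ = 0.4 / 2.5 = 0.1600.
θ = arcsin(0.1600) = 9.207°.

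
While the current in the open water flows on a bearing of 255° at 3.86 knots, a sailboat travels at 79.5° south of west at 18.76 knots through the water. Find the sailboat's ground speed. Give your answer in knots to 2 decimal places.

20.72 knots

Taking east as x and north as y: velocity relative to the water = (-3.419, -18.446) knots; the water relative to ground = (-3.728, -0.999) knots.
Velocity relative to ground = (-3.419, -18.446) + (-3.728, -0.999) = (-7.147, -19.445) knots.
Speed = |(-7.147, -19.445)| = 20.717 knots.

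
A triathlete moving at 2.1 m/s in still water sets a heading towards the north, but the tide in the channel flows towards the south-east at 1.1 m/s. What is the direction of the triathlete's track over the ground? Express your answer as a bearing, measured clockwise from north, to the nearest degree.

Taking east as x and north as y: velocity relative to the water = (0.000, 2.100) m/s; the water relative to ground = (0.778, -0.778) m/s.
Velocity relative to ground = (0.000, 2.100) + (0.778, -0.778) = (0.778, 1.322) m/s.
Bearing = atan2(0.78, 1.32) = 30.47° clockwise from north.

030°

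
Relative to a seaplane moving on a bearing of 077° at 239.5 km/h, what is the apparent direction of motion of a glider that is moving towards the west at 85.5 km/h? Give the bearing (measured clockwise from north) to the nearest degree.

Taking east as x and north as y: glider velocity = (-85.500, 0.000) km/h; seaplane velocity = (233.362, 53.876) km/h.
Velocity of glider relative to seaplane = (-85.500, 0.000) − (233.362, 53.876) = (-318.862, -53.876) km/h.
Bearing = atan2(-318.86, -53.88) = 260.41° clockwise from north.

260°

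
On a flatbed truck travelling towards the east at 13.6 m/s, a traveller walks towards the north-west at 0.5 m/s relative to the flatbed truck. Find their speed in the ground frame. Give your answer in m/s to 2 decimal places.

13.25 m/s

Taking east as x and north as y: flatbed truck velocity = (13.600, 0.000) m/s; traveller velocity relative to flatbed truck = (-0.354, 0.354) m/s.
Velocity relative to ground = (13.600, 0.000) + (-0.354, 0.354) = (13.246, 0.354) m/s.
Speed = |(13.246, 0.354)| = 13.251 m/s.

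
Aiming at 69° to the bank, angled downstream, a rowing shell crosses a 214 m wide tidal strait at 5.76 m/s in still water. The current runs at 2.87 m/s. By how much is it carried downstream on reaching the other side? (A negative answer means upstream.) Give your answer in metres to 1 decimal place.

196.4 m

Perpendicular speed = 5.377 m/s; crossing time = 214 / 5.377 = 39.796 s.
Net downstream speed = 4.934 m/s.
Drift = 4.934 × 39.796 = 196.361 m (downstream).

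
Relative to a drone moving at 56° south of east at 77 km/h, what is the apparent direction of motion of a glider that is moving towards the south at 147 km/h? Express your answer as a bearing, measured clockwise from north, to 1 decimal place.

Taking east as x and north as y: glider velocity = (0.000, -147.000) km/h; drone velocity = (43.058, -63.836) km/h.
Velocity of glider relative to drone = (0.000, -147.000) − (43.058, -63.836) = (-43.058, -83.164) km/h.
Bearing = atan2(-43.06, -83.16) = 207.37° clockwise from north.

207.4°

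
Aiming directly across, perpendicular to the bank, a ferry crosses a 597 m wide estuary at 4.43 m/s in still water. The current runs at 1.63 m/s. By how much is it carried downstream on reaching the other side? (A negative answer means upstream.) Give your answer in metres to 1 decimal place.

Perpendicular speed = 4.430 m/s; crossing time = 597 / 4.430 = 134.763 s.
Net downstream speed = 1.630 m/s.
Drift = 1.630 × 134.763 = 219.664 m (downstream).

219.7 m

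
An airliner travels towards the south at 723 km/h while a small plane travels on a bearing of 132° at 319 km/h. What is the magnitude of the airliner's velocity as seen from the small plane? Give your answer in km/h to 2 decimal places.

561.99 km/h

Taking east as x and north as y: airliner velocity = (0.000, -723.000) km/h; small plane velocity = (237.063, -213.453) km/h.
Velocity of airliner relative to small plane = (0.000, -723.000) − (237.063, -213.453) = (-237.063, -509.547) km/h.
Magnitude = |(-237.063, -509.547)| = 561.994 km/h.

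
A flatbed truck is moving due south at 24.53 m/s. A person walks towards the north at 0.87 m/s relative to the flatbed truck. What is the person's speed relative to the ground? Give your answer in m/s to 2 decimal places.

Taking east as x and north as y: flatbed truck velocity = (0.000, -24.530) m/s; person velocity relative to flatbed truck = (0.000, 0.870) m/s.
Velocity relative to ground = (0.000, -24.530) + (0.000, 0.870) = (0.000, -23.660) m/s.
Speed = |(0.000, -23.660)| = 23.660 m/s.

23.66 m/s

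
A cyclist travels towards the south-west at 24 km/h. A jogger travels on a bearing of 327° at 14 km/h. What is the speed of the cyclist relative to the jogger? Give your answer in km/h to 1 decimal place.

30.2 km/h

Taking east as x and north as y: cyclist velocity = (-16.971, -16.971) km/h; jogger velocity = (-7.625, 11.741) km/h.
Velocity of cyclist relative to jogger = (-16.971, -16.971) − (-7.625, 11.741) = (-9.346, -28.712) km/h.
Magnitude = |(-9.346, -28.712)| = 30.195 km/h.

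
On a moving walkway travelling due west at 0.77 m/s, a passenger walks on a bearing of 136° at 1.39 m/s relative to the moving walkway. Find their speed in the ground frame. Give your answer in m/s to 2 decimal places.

1.02 m/s

Taking east as x and north as y: moving walkway velocity = (-0.770, 0.000) m/s; passenger velocity relative to moving walkway = (0.966, -1.000) m/s.
Velocity relative to ground = (-0.770, 0.000) + (0.966, -1.000) = (0.196, -1.000) m/s.
Speed = |(0.196, -1.000)| = 1.019 m/s.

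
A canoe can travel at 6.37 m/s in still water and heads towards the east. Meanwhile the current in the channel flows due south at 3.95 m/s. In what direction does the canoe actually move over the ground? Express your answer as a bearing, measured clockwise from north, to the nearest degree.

Taking east as x and north as y: velocity relative to the water = (6.370, 0.000) m/s; the water relative to ground = (0.000, -3.950) m/s.
Velocity relative to ground = (6.370, 0.000) + (0.000, -3.950) = (6.370, -3.950) m/s.
Bearing = atan2(6.37, -3.95) = 121.80° clockwise from north.

122°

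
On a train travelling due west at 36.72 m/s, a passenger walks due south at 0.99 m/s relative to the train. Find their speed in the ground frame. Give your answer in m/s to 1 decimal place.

36.7 m/s

Taking east as x and north as y: train velocity = (-36.720, 0.000) m/s; passenger velocity relative to train = (0.000, -0.990) m/s.
Velocity relative to ground = (-36.720, 0.000) + (0.000, -0.990) = (-36.720, -0.990) m/s.
Speed = |(-36.720, -0.990)| = 36.733 m/s.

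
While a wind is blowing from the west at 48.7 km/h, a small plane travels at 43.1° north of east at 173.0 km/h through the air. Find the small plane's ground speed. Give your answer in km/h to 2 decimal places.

211.20 km/h

Taking east as x and north as y: velocity relative to the air = (126.318, 118.206) km/h; the air relative to ground = (48.700, 0.000) km/h.
Velocity relative to ground = (126.318, 118.206) + (48.700, 0.000) = (175.018, 118.206) km/h.
Speed = |(175.018, 118.206)| = 211.197 km/h.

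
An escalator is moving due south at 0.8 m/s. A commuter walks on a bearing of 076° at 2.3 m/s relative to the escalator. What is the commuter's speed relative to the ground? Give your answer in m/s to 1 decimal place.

2.2 m/s

Taking east as x and north as y: escalator velocity = (0.000, -0.800) m/s; commuter velocity relative to escalator = (2.232, 0.556) m/s.
Velocity relative to ground = (0.000, -0.800) + (2.232, 0.556) = (2.232, -0.244) m/s.
Speed = |(2.232, -0.244)| = 2.245 m/s.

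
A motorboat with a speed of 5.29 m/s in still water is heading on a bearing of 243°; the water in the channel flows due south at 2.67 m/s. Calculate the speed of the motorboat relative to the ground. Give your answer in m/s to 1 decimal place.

6.9 m/s

Taking east as x and north as y: velocity relative to the water = (-4.713, -2.402) m/s; the water relative to ground = (0.000, -2.670) m/s.
Velocity relative to ground = (-4.713, -2.402) + (0.000, -2.670) = (-4.713, -5.072) m/s.
Speed = |(-4.713, -5.072)| = 6.924 m/s.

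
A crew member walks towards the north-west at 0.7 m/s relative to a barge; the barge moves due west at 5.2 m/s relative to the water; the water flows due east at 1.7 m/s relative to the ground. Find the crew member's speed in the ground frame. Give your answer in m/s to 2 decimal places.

4.03 m/s

In east/north components (m/s): crew member relative to barge = (-0.495, 0.495); barge relative to water = (-5.200, 0.000); water relative to ground = (1.700, 0.000).
Sum = (-3.995, 0.495) m/s.
Speed = |(-3.995, 0.495)| = 4.026 m/s.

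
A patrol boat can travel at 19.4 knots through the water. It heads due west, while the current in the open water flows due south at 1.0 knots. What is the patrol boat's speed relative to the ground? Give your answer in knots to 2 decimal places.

19.43 knots

Taking east as x and north as y: velocity relative to the water = (-19.400, 0.000) knots; the water relative to ground = (0.000, -1.000) knots.
Velocity relative to ground = (-19.400, 0.000) + (0.000, -1.000) = (-19.400, -1.000) knots.
Speed = |(-19.400, -1.000)| = 19.426 knots.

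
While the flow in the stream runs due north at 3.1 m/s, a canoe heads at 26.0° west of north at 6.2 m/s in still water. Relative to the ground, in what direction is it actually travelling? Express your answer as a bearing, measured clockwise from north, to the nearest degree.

Taking east as x and north as y: velocity relative to the water = (-2.718, 5.573) m/s; the water relative to ground = (0.000, 3.100) m/s.
Velocity relative to ground = (-2.718, 5.573) + (0.000, 3.100) = (-2.718, 8.673) m/s.
Bearing = atan2(-2.72, 8.67) = 342.60° clockwise from north.

343°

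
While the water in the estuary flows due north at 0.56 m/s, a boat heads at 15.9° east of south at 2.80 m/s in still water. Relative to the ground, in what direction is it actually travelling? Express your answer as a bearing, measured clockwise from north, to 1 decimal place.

Taking east as x and north as y: velocity relative to the water = (0.767, -2.693) m/s; the water relative to ground = (0.000, 0.560) m/s.
Velocity relative to ground = (0.767, -2.693) + (0.000, 0.560) = (0.767, -2.133) m/s.
Bearing = atan2(0.77, -2.13) = 160.22° clockwise from north.

160.2°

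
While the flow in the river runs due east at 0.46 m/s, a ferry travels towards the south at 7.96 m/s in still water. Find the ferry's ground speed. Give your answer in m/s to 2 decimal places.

Taking east as x and north as y: velocity relative to the water = (0.000, -7.960) m/s; the water relative to ground = (0.460, 0.000) m/s.
Velocity relative to ground = (0.000, -7.960) + (0.460, 0.000) = (0.460, -7.960) m/s.
Speed = |(0.460, -7.960)| = 7.973 m/s.

7.97 m/s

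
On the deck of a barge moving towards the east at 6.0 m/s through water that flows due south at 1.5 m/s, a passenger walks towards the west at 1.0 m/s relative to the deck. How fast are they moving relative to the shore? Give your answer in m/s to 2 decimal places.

5.22 m/s

In east/north components (m/s): passenger relative to barge = (-1.000, 0.000); barge relative to water = (6.000, 0.000); water relative to ground = (0.000, -1.500).
Sum = (5.000, -1.500) m/s.
Speed = |(5.000, -1.500)| = 5.220 m/s.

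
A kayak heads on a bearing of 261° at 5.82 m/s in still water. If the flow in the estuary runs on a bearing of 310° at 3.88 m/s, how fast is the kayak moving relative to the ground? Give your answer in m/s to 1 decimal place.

8.9 m/s

Taking east as x and north as y: velocity relative to the water = (-5.748, -0.910) m/s; the water relative to ground = (-2.972, 2.494) m/s.
Velocity relative to ground = (-5.748, -0.910) + (-2.972, 2.494) = (-8.721, 1.584) m/s.
Speed = |(-8.721, 1.584)| = 8.863 m/s.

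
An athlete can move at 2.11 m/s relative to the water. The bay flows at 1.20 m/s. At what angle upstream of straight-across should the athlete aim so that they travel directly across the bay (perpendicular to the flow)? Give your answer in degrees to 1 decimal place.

To cancel the current, the upstream component of the athlete's velocity must equal the flow: 2.11 sin θ = 1.20.
sin θ = 1.20 / 2.11 = 0.5687.
θ = arcsin(0.5687) = 34.661°.

34.7°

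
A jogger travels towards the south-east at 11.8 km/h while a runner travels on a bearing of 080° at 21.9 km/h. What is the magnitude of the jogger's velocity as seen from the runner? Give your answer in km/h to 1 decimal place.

18.0 km/h

Taking east as x and north as y: jogger velocity = (8.344, -8.344) km/h; runner velocity = (21.567, 3.803) km/h.
Velocity of jogger relative to runner = (8.344, -8.344) − (21.567, 3.803) = (-13.223, -12.147) km/h.
Magnitude = |(-13.223, -12.147)| = 17.956 km/h.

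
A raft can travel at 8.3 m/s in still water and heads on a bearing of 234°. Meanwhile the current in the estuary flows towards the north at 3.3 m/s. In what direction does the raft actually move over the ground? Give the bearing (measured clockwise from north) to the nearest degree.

Taking east as x and north as y: velocity relative to the water = (-6.715, -4.879) m/s; the water relative to ground = (0.000, 3.300) m/s.
Velocity relative to ground = (-6.715, -4.879) + (0.000, 3.300) = (-6.715, -1.579) m/s.
Bearing = atan2(-6.71, -1.58) = 256.77° clockwise from north.

257°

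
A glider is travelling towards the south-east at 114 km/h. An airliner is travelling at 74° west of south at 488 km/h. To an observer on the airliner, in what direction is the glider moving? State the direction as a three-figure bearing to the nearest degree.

Taking east as x and north as y: glider velocity = (80.610, -80.610) km/h; airliner velocity = (-469.096, -134.511) km/h.
Velocity of glider relative to airliner = (80.610, -80.610) − (-469.096, -134.511) = (549.706, 53.901) km/h.
Bearing = atan2(549.71, 53.90) = 84.40° clockwise from north.

084°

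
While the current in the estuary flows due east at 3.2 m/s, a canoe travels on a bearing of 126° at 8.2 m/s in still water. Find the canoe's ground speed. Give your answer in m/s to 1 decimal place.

Taking east as x and north as y: velocity relative to the water = (6.634, -4.820) m/s; the water relative to ground = (3.200, 0.000) m/s.
Velocity relative to ground = (6.634, -4.820) + (3.200, 0.000) = (9.834, -4.820) m/s.
Speed = |(9.834, -4.820)| = 10.952 m/s.

11.0 m/s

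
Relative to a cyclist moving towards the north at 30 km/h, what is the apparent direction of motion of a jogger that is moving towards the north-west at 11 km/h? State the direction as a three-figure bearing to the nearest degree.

199°

Taking east as x and north as y: jogger velocity = (-7.778, 7.778) km/h; cyclist velocity = (0.000, 30.000) km/h.
Velocity of jogger relative to cyclist = (-7.778, 7.778) − (0.000, 30.000) = (-7.778, -22.222) km/h.
Bearing = atan2(-7.78, -22.22) = 199.29° clockwise from north.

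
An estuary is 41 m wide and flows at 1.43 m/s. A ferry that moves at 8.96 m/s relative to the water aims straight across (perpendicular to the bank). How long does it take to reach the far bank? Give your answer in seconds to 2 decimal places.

4.58 s

The component of the ferry's velocity perpendicular to the bank is 8.96 m/s.
Only the cross-stream component determines the crossing time; the current contributes nothing perpendicular to the bank.
Time = 41 / 8.960 = 4.576 s.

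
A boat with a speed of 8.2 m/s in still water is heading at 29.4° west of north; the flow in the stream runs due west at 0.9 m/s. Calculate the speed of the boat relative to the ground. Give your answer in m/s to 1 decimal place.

8.7 m/s

Taking east as x and north as y: velocity relative to the water = (-4.025, 7.144) m/s; the water relative to ground = (-0.900, 0.000) m/s.
Velocity relative to ground = (-4.025, 7.144) + (-0.900, 0.000) = (-4.925, 7.144) m/s.
Speed = |(-4.925, 7.144)| = 8.677 m/s.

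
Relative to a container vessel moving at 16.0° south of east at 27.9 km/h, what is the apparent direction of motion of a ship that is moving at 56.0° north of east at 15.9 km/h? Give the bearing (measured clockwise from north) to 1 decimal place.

Taking east as x and north as y: ship velocity = (8.891, 13.182) km/h; container vessel velocity = (26.819, -7.690) km/h.
Velocity of ship relative to container vessel = (8.891, 13.182) − (26.819, -7.690) = (-17.928, 20.872) km/h.
Bearing = atan2(-17.93, 20.87) = 319.34° clockwise from north.

319.3°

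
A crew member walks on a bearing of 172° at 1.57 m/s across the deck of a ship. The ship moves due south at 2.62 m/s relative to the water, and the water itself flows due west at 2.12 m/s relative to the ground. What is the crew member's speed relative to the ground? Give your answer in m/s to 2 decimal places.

4.59 m/s

In east/north components (m/s): crew member relative to ship = (0.219, -1.555); ship relative to water = (0.000, -2.620); water relative to ground = (-2.120, 0.000).
Sum = (-1.901, -4.175) m/s.
Speed = |(-1.901, -4.175)| = 4.587 m/s.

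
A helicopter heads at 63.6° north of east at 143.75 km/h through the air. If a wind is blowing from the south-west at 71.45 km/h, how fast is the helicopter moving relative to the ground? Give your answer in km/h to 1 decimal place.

Taking east as x and north as y: velocity relative to the air = (63.916, 128.759) km/h; the air relative to ground = (50.523, 50.523) km/h.
Velocity relative to ground = (63.916, 128.759) + (50.523, 50.523) = (114.439, 179.281) km/h.
Speed = |(114.439, 179.281)| = 212.693 km/h.

212.7 km/h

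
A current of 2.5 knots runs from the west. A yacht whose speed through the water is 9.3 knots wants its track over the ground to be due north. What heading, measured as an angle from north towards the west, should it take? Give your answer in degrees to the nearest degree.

16°

The current pushes perpendicular to the desired track; the heading must have a component into the current equal to 2.5 knots: 9.3 sin θ = 2.5.
sin θ = 0.2688, so θ = 15.594°.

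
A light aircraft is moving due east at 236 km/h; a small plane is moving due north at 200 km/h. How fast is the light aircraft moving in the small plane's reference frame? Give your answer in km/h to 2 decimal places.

Taking east as x and north as y: light aircraft velocity = (236.000, 0.000) km/h; small plane velocity = (0.000, 200.000) km/h.
Velocity of light aircraft relative to small plane = (236.000, 0.000) − (0.000, 200.000) = (236.000, -200.000) km/h.
Magnitude = |(236.000, -200.000)| = 309.348 km/h.

309.35 km/h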